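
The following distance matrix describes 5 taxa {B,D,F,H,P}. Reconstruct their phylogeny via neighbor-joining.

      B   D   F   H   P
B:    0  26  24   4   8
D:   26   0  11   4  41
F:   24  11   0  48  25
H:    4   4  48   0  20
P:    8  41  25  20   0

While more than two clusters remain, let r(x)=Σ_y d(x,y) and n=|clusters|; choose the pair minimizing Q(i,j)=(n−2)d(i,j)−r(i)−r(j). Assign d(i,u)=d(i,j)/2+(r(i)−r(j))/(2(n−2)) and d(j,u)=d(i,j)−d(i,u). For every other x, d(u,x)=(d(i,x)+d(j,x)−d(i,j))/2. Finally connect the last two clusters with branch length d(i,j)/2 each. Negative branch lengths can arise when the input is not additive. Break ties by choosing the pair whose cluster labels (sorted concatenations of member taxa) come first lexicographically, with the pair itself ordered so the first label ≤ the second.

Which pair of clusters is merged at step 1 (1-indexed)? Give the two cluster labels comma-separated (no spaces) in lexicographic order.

D,F

iteration 1: select D,F (d=11, Q=-157); attach at lengths (7/6, 59/6); label the merged cluster DF
  updated: d(B,DF)=39/2, d(DF,H)=41/2, d(DF,P)=55/2
iteration 2: select B,P (d=8, Q=-71); attach at lengths (-2, 10); label the merged cluster BP
  updated: d(BP,DF)=39/2, d(BP,H)=8
iteration 3: select BP,DF (d=39/2, Q=-48); attach at lengths (7/2, 16); label the merged cluster BDFP
  updated: d(BDFP,H)=9/2
iteration 4: select BDFP,H (d=9/2); attach at lengths (9/4, 9/4); label the merged cluster BDFHP
final tree: (((B:-2,P:10):7/2,(D:7/6,F:59/6):16):9/4,H:9/4)
total length: 43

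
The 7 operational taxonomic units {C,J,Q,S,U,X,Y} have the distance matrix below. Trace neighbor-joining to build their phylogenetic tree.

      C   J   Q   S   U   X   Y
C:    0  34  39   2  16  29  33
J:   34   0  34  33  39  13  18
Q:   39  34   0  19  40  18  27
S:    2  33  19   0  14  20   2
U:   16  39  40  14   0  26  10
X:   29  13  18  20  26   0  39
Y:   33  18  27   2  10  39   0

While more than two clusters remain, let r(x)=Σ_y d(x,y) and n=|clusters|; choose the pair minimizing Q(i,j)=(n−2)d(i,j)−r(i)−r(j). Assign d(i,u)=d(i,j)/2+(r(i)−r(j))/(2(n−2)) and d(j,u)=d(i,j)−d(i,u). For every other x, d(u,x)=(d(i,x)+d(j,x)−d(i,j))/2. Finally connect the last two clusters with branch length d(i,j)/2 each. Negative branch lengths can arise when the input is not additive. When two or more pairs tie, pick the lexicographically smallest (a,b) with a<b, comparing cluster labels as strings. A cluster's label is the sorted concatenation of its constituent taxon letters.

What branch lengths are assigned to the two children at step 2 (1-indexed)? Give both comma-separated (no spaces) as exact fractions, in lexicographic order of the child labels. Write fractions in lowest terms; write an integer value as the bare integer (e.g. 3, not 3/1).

step 1: merge (J,X) at d=13, Q=-251; branch lengths J→91/10, X→39/10; new cluster JX
  updated: d(C,JX)=25, d(JX,Q)=39/2, d(JX,S)=20, d(JX,U)=26, d(JX,Y)=22
step 2: merge (JX,Q) at d=39/2, Q=-179; branch lengths JX→23/4, Q→55/4; new cluster JQX
  updated: d(C,JQX)=89/4, d(JQX,S)=39/4, d(JQX,U)=93/4, d(JQX,Y)=59/4
step 3: merge (C,S) at d=2, Q=-95; branch lengths C→103/12, S→-79/12; new cluster CS
  updated: d(CS,JQX)=15, d(CS,U)=14, d(CS,Y)=33/2
step 4: merge (CS,JQX) at d=15, Q=-137/2; branch lengths CS→45/8, JQX→75/8; new cluster CJQSX
  updated: d(CJQSX,U)=89/8, d(CJQSX,Y)=65/8
step 5: merge (CJQSX,U) at d=89/8, Q=-117/4; branch lengths CJQSX→37/8, U→13/2; new cluster CJQSUX
  updated: d(CJQSUX,Y)=7/2
step 6: merge (CJQSUX,Y) at d=7/2; branch lengths CJQSUX→7/4, Y→7/4; new cluster CJQSUXY
final tree: ((((C:103/12,S:-79/12):45/8,((J:91/10,X:39/10):23/4,Q:55/4):75/8):37/8,U:13/2):7/4,Y:7/4)
total length: 513/8

23/4,55/4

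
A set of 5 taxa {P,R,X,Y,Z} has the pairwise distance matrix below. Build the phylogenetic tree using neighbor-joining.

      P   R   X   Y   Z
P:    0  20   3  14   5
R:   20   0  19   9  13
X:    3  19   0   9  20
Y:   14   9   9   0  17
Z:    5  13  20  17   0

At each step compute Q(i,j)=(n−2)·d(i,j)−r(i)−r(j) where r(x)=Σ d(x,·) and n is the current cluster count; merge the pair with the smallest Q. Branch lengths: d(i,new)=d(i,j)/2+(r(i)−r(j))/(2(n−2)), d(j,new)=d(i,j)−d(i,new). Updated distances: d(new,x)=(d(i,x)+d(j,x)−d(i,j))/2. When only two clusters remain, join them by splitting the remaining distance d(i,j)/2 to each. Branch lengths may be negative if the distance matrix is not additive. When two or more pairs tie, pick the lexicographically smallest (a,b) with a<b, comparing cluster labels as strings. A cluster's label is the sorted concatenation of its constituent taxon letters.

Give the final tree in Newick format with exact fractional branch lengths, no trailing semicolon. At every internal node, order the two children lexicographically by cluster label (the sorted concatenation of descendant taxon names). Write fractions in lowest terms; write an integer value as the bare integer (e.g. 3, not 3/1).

1. join P+X (d=3, Q=-84) ⇒ PX; edges |P|=0, |X|=3
  updated: d(PX,R)=18, d(PX,Y)=10, d(PX,Z)=11
2. join PX+Z (d=11, Q=-58) ⇒ PXZ; edges |PX|=5, |Z|=6
  updated: d(PXZ,R)=10, d(PXZ,Y)=8
3. join PXZ+R (d=10, Q=-27) ⇒ PRXZ; edges |PXZ|=9/2, |R|=11/2
  updated: d(PRXZ,Y)=7/2
4. join PRXZ+Y (d=7/2) ⇒ PRXYZ; edges |PRXZ|=7/4, |Y|=7/4
final tree: ((((P:0,X:3):5,Z:6):9/2,R:11/2):7/4,Y:7/4)
total length: 55/2

((((P:0,X:3):5,Z:6):9/2,R:11/2):7/4,Y:7/4)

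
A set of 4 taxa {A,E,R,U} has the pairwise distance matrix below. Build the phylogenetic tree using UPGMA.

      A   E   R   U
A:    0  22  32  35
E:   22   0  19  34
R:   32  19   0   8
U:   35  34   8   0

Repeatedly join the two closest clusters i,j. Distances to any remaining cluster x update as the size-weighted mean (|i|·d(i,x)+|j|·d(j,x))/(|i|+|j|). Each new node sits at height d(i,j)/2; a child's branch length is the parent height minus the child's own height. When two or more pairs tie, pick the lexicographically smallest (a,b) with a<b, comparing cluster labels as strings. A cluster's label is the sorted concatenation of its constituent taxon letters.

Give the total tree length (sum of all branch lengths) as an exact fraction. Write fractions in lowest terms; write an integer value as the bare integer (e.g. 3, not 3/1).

45

1. join R+U (d=8) ⇒ RU; edges |R|=4, |U|=4
  updated: d(A,RU)=67/2, d(E,RU)=53/2
2. join A+E (d=22) ⇒ AE; edges |A|=11, |E|=11
  updated: d(AE,RU)=30
3. join AE+RU (d=30) ⇒ AERU; edges |AE|=4, |RU|=11
final tree: ((A:11,E:11):4,(R:4,U:4):11)
total length: 45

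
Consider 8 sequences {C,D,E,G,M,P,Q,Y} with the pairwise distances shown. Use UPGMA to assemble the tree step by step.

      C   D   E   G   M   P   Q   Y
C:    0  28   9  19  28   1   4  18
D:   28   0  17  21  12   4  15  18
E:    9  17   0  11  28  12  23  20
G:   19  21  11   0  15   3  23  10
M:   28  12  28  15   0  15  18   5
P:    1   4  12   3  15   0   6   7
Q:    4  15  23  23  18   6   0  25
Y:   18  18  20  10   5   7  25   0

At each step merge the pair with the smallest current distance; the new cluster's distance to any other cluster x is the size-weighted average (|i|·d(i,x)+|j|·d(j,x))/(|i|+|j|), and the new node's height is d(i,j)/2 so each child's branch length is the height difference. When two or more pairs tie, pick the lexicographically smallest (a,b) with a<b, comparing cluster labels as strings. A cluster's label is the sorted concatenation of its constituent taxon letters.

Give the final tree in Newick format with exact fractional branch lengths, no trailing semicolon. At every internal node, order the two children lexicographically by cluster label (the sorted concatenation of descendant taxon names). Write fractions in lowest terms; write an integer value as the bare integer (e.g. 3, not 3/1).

step 1: merge (C,P) at d=1; branch lengths C→1/2, P→1/2; new cluster CP
  updated: d(CP,D)=16, d(CP,E)=21/2, d(CP,G)=11, d(CP,M)=43/2, d(CP,Q)=5, d(CP,Y)=25/2
step 2: merge (CP,Q) at d=5; branch lengths CP→2, Q→5/2; new cluster CPQ
  updated: d(CPQ,D)=47/3, d(CPQ,E)=44/3, d(CPQ,G)=15, d(CPQ,M)=61/3, d(CPQ,Y)=50/3
step 3: merge (M,Y) at d=5; branch lengths M→5/2, Y→5/2; new cluster MY
  updated: d(CPQ,MY)=37/2, d(D,MY)=15, d(E,MY)=24, d(G,MY)=25/2
step 4: merge (E,G) at d=11; branch lengths E→11/2, G→11/2; new cluster EG
  updated: d(CPQ,EG)=89/6, d(D,EG)=19, d(EG,MY)=73/4
step 5: merge (CPQ,EG) at d=89/6; branch lengths CPQ→59/12, EG→23/12; new cluster CEGPQ
  updated: d(CEGPQ,D)=17, d(CEGPQ,MY)=92/5
step 6: merge (D,MY) at d=15; branch lengths D→15/2, MY→5; new cluster DMY
  updated: d(CEGPQ,DMY)=269/15
step 7: merge (CEGPQ,DMY) at d=269/15; branch lengths CEGPQ→31/20, DMY→22/15; new cluster CDEGMPQY
final tree: ((((C:1/2,P:1/2):2,Q:5/2):59/12,(E:11/2,G:11/2):23/12):31/20,(D:15/2,(M:5/2,Y:5/2):5):22/15)
total length: 877/20

((((C:1/2,P:1/2):2,Q:5/2):59/12,(E:11/2,G:11/2):23/12):31/20,(D:15/2,(M:5/2,Y:5/2):5):22/15)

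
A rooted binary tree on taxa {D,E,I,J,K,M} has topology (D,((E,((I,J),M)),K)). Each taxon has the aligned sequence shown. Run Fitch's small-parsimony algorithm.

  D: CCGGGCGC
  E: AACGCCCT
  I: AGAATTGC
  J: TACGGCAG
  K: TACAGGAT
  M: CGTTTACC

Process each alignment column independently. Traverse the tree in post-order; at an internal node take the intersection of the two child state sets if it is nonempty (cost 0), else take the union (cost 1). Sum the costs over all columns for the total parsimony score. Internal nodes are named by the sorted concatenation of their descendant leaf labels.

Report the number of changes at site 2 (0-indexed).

[col 0] IJ: children I:{A}, J:{T} ∪→ {A,T}; cost 1
[col 0] IJM: children IJ:{A,T}, M:{C} ∪→ {A,C,T}; cost 1
[col 0] EIJM: children E:{A}, IJM:{A,C,T} ∩→ {A}; cost 0
[col 0] EIJKM: children EIJM:{A}, K:{T} ∪→ {A,T}; cost 1
[col 0] DEIJKM: children D:{C}, EIJKM:{A,T} ∪→ {A,C,T}; cost 1
[col 1] IJ: children I:{G}, J:{A} ∪→ {A,G}; cost 1
[col 1] IJM: children IJ:{A,G}, M:{G} ∩→ {G}; cost 0
[col 1] EIJM: children E:{A}, IJM:{G} ∪→ {A,G}; cost 1
[col 1] EIJKM: children EIJM:{A,G}, K:{A} ∩→ {A}; cost 0
[col 1] DEIJKM: children D:{C}, EIJKM:{A} ∪→ {A,C}; cost 1
[col 2] IJ: children I:{A}, J:{C} ∪→ {A,C}; cost 1
[col 2] IJM: children IJ:{A,C}, M:{T} ∪→ {A,C,T}; cost 1
[col 2] EIJM: children E:{C}, IJM:{A,C,T} ∩→ {C}; cost 0
[col 2] EIJKM: children EIJM:{C}, K:{C} ∩→ {C}; cost 0
[col 2] DEIJKM: children D:{G}, EIJKM:{C} ∪→ {C,G}; cost 1
[col 3] IJ: children I:{A}, J:{G} ∪→ {A,G}; cost 1
[col 3] IJM: children IJ:{A,G}, M:{T} ∪→ {A,G,T}; cost 1
[col 3] EIJM: children E:{G}, IJM:{A,G,T} ∩→ {G}; cost 0
[col 3] EIJKM: children EIJM:{G}, K:{A} ∪→ {A,G}; cost 1
[col 3] DEIJKM: children D:{G}, EIJKM:{A,G} ∩→ {G}; cost 0
[col 4] IJ: children I:{T}, J:{G} ∪→ {G,T}; cost 1
[col 4] IJM: children IJ:{G,T}, M:{T} ∩→ {T}; cost 0
[col 4] EIJM: children E:{C}, IJM:{T} ∪→ {C,T}; cost 1
[col 4] EIJKM: children EIJM:{C,T}, K:{G} ∪→ {C,G,T}; cost 1
[col 4] DEIJKM: children D:{G}, EIJKM:{C,G,T} ∩→ {G}; cost 0
[col 5] IJ: children I:{T}, J:{C} ∪→ {C,T}; cost 1
[col 5] IJM: children IJ:{C,T}, M:{A} ∪→ {A,C,T}; cost 1
[col 5] EIJM: children E:{C}, IJM:{A,C,T} ∩→ {C}; cost 0
[col 5] EIJKM: children EIJM:{C}, K:{G} ∪→ {C,G}; cost 1
[col 5] DEIJKM: children D:{C}, EIJKM:{C,G} ∩→ {C}; cost 0
[col 6] IJ: children I:{G}, J:{A} ∪→ {A,G}; cost 1
[col 6] IJM: children IJ:{A,G}, M:{C} ∪→ {A,C,G}; cost 1
[col 6] EIJM: children E:{C}, IJM:{A,C,G} ∩→ {C}; cost 0
[col 6] EIJKM: children EIJM:{C}, K:{A} ∪→ {A,C}; cost 1
[col 6] DEIJKM: children D:{G}, EIJKM:{A,C} ∪→ {A,C,G}; cost 1
[col 7] IJ: children I:{C}, J:{G} ∪→ {C,G}; cost 1
[col 7] IJM: children IJ:{C,G}, M:{C} ∩→ {C}; cost 0
[col 7] EIJM: children E:{T}, IJM:{C} ∪→ {C,T}; cost 1
[col 7] EIJKM: children EIJM:{C,T}, K:{T} ∩→ {T}; cost 0
[col 7] DEIJKM: children D:{C}, EIJKM:{T} ∪→ {C,T}; cost 1
per-site changes: [4, 3, 3, 3, 3, 3, 4, 3]; total = 26

3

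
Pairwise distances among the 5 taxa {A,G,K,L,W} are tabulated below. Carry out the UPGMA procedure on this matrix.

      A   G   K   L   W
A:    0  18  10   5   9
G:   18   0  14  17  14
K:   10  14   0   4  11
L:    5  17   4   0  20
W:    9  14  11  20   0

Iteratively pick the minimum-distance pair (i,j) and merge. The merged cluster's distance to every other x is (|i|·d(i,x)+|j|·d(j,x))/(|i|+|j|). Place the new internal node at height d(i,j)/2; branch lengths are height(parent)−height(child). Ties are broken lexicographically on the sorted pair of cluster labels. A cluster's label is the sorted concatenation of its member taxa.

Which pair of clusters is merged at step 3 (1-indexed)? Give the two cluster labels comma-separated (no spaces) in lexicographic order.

AKL,W

1. join K+L (d=4) ⇒ KL; edges |K|=2, |L|=2
  updated: d(A,KL)=15/2, d(G,KL)=31/2, d(KL,W)=31/2
2. join A+KL (d=15/2) ⇒ AKL; edges |A|=15/4, |KL|=7/4
  updated: d(AKL,G)=49/3, d(AKL,W)=40/3
3. join AKL+W (d=40/3) ⇒ AKLW; edges |AKL|=35/12, |W|=20/3
  updated: d(AKLW,G)=63/4
4. join AKLW+G (d=63/4) ⇒ AGKLW; edges |AKLW|=29/24, |G|=63/8
final tree: (((A:15/4,(K:2,L:2):7/4):35/12,W:20/3):29/24,G:63/8)
total length: 169/6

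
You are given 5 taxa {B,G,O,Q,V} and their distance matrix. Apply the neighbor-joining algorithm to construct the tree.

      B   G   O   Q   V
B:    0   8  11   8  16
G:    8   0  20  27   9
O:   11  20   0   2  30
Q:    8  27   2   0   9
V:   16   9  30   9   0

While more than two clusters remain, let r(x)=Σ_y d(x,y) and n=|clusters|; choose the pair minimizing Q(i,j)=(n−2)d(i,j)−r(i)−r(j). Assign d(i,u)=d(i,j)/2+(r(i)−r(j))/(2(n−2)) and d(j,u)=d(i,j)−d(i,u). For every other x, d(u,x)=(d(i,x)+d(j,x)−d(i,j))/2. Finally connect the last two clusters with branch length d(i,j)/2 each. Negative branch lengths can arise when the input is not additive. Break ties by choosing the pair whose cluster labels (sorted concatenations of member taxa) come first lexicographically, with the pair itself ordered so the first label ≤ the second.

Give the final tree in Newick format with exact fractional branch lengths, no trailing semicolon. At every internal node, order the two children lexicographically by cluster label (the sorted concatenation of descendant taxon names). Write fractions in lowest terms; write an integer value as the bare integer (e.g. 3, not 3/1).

(((B:0,(O:23/6,Q:-11/6):17/2):15/2,G:7/2):11/4,V:11/4)

step 1: merge (O,Q) at d=2, Q=-103; branch lengths O→23/6, Q→-11/6; new cluster OQ
  updated: d(B,OQ)=17/2, d(G,OQ)=45/2, d(OQ,V)=37/2
step 2: merge (B,OQ) at d=17/2, Q=-65; branch lengths B→0, OQ→17/2; new cluster BOQ
  updated: d(BOQ,G)=11, d(BOQ,V)=13
step 3: merge (BOQ,G) at d=11, Q=-33; branch lengths BOQ→15/2, G→7/2; new cluster BGOQ
  updated: d(BGOQ,V)=11/2
step 4: merge (BGOQ,V) at d=11/2; branch lengths BGOQ→11/4, V→11/4; new cluster BGOQV
final tree: (((B:0,(O:23/6,Q:-11/6):17/2):15/2,G:7/2):11/4,V:11/4)
total length: 27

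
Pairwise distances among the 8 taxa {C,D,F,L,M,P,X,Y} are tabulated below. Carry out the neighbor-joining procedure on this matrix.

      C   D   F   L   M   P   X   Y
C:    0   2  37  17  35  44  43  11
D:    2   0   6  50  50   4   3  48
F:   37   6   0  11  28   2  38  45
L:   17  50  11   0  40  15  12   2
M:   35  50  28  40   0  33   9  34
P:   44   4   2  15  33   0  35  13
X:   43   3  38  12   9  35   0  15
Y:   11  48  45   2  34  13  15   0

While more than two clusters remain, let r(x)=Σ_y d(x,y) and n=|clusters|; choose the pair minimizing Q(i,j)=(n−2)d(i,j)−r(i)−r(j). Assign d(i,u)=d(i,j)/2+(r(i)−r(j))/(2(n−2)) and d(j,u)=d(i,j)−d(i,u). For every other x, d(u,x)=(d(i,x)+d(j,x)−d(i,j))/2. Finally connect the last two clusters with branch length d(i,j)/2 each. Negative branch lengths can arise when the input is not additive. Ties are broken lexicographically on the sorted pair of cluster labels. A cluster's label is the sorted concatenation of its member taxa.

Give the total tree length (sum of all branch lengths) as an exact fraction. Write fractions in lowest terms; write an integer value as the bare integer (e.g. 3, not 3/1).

1. join C+D (d=2, Q=-340) ⇒ CD; edges |C|=19/6, |D|=-7/6
  updated: d(CD,F)=41/2, d(CD,L)=65/2, d(CD,M)=83/2, d(CD,P)=23, d(CD,X)=22, d(CD,Y)=57/2
2. join M+X (d=9, Q=-543/2) ⇒ MX; edges |M|=199/20, |X|=-19/20
  updated: d(CD,MX)=109/4, d(F,MX)=57/2, d(L,MX)=43/2, d(MX,P)=59/2, d(MX,Y)=20
3. join L+Y (d=2, Q=-365/2) ⇒ LY; edges |L|=-37/16, |Y|=69/16
  updated: d(CD,LY)=59/2, d(F,LY)=27, d(LY,MX)=79/4, d(LY,P)=13
4. join F+P (d=2, Q=-279/2) ⇒ FP; edges |F|=11/4, |P|=-3/4
  updated: d(CD,FP)=83/4, d(FP,LY)=19, d(FP,MX)=28
5. join CD+FP (d=83/4, Q=-415/4) ⇒ CDFP; edges |CD|=205/16, |FP|=127/16
  updated: d(CDFP,LY)=111/8, d(CDFP,MX)=69/4
6. join CDFP+LY (d=111/8, Q=-407/8) ⇒ CDFLPY; edges |CDFP|=91/16, |LY|=131/16
  updated: d(CDFLPY,MX)=185/16
7. join CDFLPY+MX (d=185/16) ⇒ CDFLMPXY; edges |CDFLPY|=185/32, |MX|=185/32
final tree: ((((C:19/6,D:-7/6):205/16,(F:11/4,P:-3/4):127/16):91/16,(L:-37/16,Y:69/16):131/16):185/32,(M:199/20,X:-19/20):185/32)
total length: 979/16

979/16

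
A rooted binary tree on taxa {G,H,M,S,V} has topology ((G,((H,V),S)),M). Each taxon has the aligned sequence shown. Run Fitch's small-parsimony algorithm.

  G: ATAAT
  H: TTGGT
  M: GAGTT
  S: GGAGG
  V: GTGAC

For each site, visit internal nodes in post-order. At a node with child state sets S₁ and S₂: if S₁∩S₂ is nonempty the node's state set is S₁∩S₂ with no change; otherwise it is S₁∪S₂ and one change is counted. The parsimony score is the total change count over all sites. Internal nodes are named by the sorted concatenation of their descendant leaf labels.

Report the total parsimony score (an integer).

site 0, node HV: H={T} ∪ V={G} → {G,T} (+1)
site 0, node HSV: HV={G,T} ∩ S={G} → {G} (+0)
site 0, node GHSV: G={A} ∪ HSV={G} → {A,G} (+1)
site 0, node GHMSV: GHSV={A,G} ∩ M={G} → {G} (+0)
site 1, node HV: H={T} ∩ V={T} → {T} (+0)
site 1, node HSV: HV={T} ∪ S={G} → {G,T} (+1)
site 1, node GHSV: G={T} ∩ HSV={G,T} → {T} (+0)
site 1, node GHMSV: GHSV={T} ∪ M={A} → {A,T} (+1)
site 2, node HV: H={G} ∩ V={G} → {G} (+0)
site 2, node HSV: HV={G} ∪ S={A} → {A,G} (+1)
site 2, node GHSV: G={A} ∩ HSV={A,G} → {A} (+0)
site 2, node GHMSV: GHSV={A} ∪ M={G} → {A,G} (+1)
site 3, node HV: H={G} ∪ V={A} → {A,G} (+1)
site 3, node HSV: HV={A,G} ∩ S={G} → {G} (+0)
site 3, node GHSV: G={A} ∪ HSV={G} → {A,G} (+1)
site 3, node GHMSV: GHSV={A,G} ∪ M={T} → {A,G,T} (+1)
site 4, node HV: H={T} ∪ V={C} → {C,T} (+1)
site 4, node HSV: HV={C,T} ∪ S={G} → {C,G,T} (+1)
site 4, node GHSV: G={T} ∩ HSV={C,G,T} → {T} (+0)
site 4, node GHMSV: GHSV={T} ∩ M={T} → {T} (+0)
per-site changes: [2, 2, 2, 3, 2]; total = 11

11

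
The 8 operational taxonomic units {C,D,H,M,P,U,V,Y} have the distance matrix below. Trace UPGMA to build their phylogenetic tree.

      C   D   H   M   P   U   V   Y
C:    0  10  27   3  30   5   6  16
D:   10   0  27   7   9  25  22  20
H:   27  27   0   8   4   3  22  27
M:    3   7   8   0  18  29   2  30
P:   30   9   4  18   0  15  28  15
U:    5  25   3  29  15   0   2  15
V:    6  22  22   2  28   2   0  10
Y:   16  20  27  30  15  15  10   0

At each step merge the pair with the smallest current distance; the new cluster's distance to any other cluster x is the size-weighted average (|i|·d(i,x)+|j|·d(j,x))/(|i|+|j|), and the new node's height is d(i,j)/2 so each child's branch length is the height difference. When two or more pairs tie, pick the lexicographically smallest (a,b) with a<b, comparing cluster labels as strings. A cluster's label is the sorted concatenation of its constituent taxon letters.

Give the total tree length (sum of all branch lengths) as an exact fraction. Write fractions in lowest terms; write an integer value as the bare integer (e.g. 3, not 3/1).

2681/60

iteration 1: select M,V (d=2); attach at lengths (1, 1); label the merged cluster MV
  updated: d(C,MV)=9/2, d(D,MV)=29/2, d(H,MV)=15, d(MV,P)=23, d(MV,U)=31/2, d(MV,Y)=20
iteration 2: select H,U (d=3); attach at lengths (3/2, 3/2); label the merged cluster HU
  updated: d(C,HU)=16, d(D,HU)=26, d(HU,MV)=61/4, d(HU,P)=19/2, d(HU,Y)=21
iteration 3: select C,MV (d=9/2); attach at lengths (9/4, 5/4); label the merged cluster CMV
  updated: d(CMV,D)=13, d(CMV,HU)=31/2, d(CMV,P)=76/3, d(CMV,Y)=56/3
iteration 4: select D,P (d=9); attach at lengths (9/2, 9/2); label the merged cluster DP
  updated: d(CMV,DP)=115/6, d(DP,HU)=71/4, d(DP,Y)=35/2
iteration 5: select CMV,HU (d=31/2); attach at lengths (11/2, 25/4); label the merged cluster CHMUV
  updated: d(CHMUV,DP)=93/5, d(CHMUV,Y)=98/5
iteration 6: select DP,Y (d=35/2); attach at lengths (17/4, 35/4); label the merged cluster DPY
  updated: d(CHMUV,DPY)=284/15
iteration 7: select CHMUV,DPY (d=284/15); attach at lengths (103/60, 43/60); label the merged cluster CDHMPUVY
final tree: (((C:9/4,(M:1,V:1):5/4):11/2,(H:3/2,U:3/2):25/4):103/60,((D:9/2,P:9/2):17/4,Y:35/4):43/60)
total length: 2681/60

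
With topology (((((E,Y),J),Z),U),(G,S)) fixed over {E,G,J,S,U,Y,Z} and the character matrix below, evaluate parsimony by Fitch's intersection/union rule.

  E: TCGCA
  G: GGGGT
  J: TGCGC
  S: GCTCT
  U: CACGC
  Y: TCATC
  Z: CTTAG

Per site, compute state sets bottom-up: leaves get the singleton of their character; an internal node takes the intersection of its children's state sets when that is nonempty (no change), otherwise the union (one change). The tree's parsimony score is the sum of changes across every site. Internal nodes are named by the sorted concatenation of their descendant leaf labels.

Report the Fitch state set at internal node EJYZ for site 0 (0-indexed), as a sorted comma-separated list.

site 0, node EY: E={T} ∩ Y={T} → {T} (+0)
site 0, node EJY: EY={T} ∩ J={T} → {T} (+0)
site 0, node EJYZ: EJY={T} ∪ Z={C} → {C,T} (+1)
site 0, node EJUYZ: EJYZ={C,T} ∩ U={C} → {C} (+0)
site 0, node GS: G={G} ∩ S={G} → {G} (+0)
site 0, node EGJSUYZ: EJUYZ={C} ∪ GS={G} → {C,G} (+1)
site 1, node EY: E={C} ∩ Y={C} → {C} (+0)
site 1, node EJY: EY={C} ∪ J={G} → {C,G} (+1)
site 1, node EJYZ: EJY={C,G} ∪ Z={T} → {C,G,T} (+1)
site 1, node EJUYZ: EJYZ={C,G,T} ∪ U={A} → {A,C,G,T} (+1)
site 1, node GS: G={G} ∪ S={C} → {C,G} (+1)
site 1, node EGJSUYZ: EJUYZ={A,C,G,T} ∩ GS={C,G} → {C,G} (+0)
site 2, node EY: E={G} ∪ Y={A} → {A,G} (+1)
site 2, node EJY: EY={A,G} ∪ J={C} → {A,C,G} (+1)
site 2, node EJYZ: EJY={A,C,G} ∪ Z={T} → {A,C,G,T} (+1)
site 2, node EJUYZ: EJYZ={A,C,G,T} ∩ U={C} → {C} (+0)
site 2, node GS: G={G} ∪ S={T} → {G,T} (+1)
site 2, node EGJSUYZ: EJUYZ={C} ∪ GS={G,T} → {C,G,T} (+1)
site 3, node EY: E={C} ∪ Y={T} → {C,T} (+1)
site 3, node EJY: EY={C,T} ∪ J={G} → {C,G,T} (+1)
site 3, node EJYZ: EJY={C,G,T} ∪ Z={A} → {A,C,G,T} (+1)
site 3, node EJUYZ: EJYZ={A,C,G,T} ∩ U={G} → {G} (+0)
site 3, node GS: G={G} ∪ S={C} → {C,G} (+1)
site 3, node EGJSUYZ: EJUYZ={G} ∩ GS={C,G} → {G} (+0)
site 4, node EY: E={A} ∪ Y={C} → {A,C} (+1)
site 4, node EJY: EY={A,C} ∩ J={C} → {C} (+0)
site 4, node EJYZ: EJY={C} ∪ Z={G} → {C,G} (+1)
site 4, node EJUYZ: EJYZ={C,G} ∩ U={C} → {C} (+0)
site 4, node GS: G={T} ∩ S={T} → {T} (+0)
site 4, node EGJSUYZ: EJUYZ={C} ∪ GS={T} → {C,T} (+1)
per-site changes: [2, 4, 5, 4, 3]; total = 18

C,T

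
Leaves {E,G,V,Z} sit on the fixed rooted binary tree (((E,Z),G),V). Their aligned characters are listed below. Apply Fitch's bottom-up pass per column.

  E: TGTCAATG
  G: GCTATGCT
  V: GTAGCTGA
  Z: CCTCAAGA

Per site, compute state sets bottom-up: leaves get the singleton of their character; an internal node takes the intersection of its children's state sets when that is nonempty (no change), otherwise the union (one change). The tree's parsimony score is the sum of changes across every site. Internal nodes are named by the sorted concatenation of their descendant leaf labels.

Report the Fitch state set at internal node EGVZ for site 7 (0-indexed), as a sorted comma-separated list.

[col 0] EZ: children E:{T}, Z:{C} ∪→ {C,T}; cost 1
[col 0] EGZ: children EZ:{C,T}, G:{G} ∪→ {C,G,T}; cost 1
[col 0] EGVZ: children EGZ:{C,G,T}, V:{G} ∩→ {G}; cost 0
[col 1] EZ: children E:{G}, Z:{C} ∪→ {C,G}; cost 1
[col 1] EGZ: children EZ:{C,G}, G:{C} ∩→ {C}; cost 0
[col 1] EGVZ: children EGZ:{C}, V:{T} ∪→ {C,T}; cost 1
[col 2] EZ: children E:{T}, Z:{T} ∩→ {T}; cost 0
[col 2] EGZ: children EZ:{T}, G:{T} ∩→ {T}; cost 0
[col 2] EGVZ: children EGZ:{T}, V:{A} ∪→ {A,T}; cost 1
[col 3] EZ: children E:{C}, Z:{C} ∩→ {C}; cost 0
[col 3] EGZ: children EZ:{C}, G:{A} ∪→ {A,C}; cost 1
[col 3] EGVZ: children EGZ:{A,C}, V:{G} ∪→ {A,C,G}; cost 1
[col 4] EZ: children E:{A}, Z:{A} ∩→ {A}; cost 0
[col 4] EGZ: children EZ:{A}, G:{T} ∪→ {A,T}; cost 1
[col 4] EGVZ: children EGZ:{A,T}, V:{C} ∪→ {A,C,T}; cost 1
[col 5] EZ: children E:{A}, Z:{A} ∩→ {A}; cost 0
[col 5] EGZ: children EZ:{A}, G:{G} ∪→ {A,G}; cost 1
[col 5] EGVZ: children EGZ:{A,G}, V:{T} ∪→ {A,G,T}; cost 1
[col 6] EZ: children E:{T}, Z:{G} ∪→ {G,T}; cost 1
[col 6] EGZ: children EZ:{G,T}, G:{C} ∪→ {C,G,T}; cost 1
[col 6] EGVZ: children EGZ:{C,G,T}, V:{G} ∩→ {G}; cost 0
[col 7] EZ: children E:{G}, Z:{A} ∪→ {A,G}; cost 1
[col 7] EGZ: children EZ:{A,G}, G:{T} ∪→ {A,G,T}; cost 1
[col 7] EGVZ: children EGZ:{A,G,T}, V:{A} ∩→ {A}; cost 0
per-site changes: [2, 2, 1, 2, 2, 2, 2, 2]; total = 15

A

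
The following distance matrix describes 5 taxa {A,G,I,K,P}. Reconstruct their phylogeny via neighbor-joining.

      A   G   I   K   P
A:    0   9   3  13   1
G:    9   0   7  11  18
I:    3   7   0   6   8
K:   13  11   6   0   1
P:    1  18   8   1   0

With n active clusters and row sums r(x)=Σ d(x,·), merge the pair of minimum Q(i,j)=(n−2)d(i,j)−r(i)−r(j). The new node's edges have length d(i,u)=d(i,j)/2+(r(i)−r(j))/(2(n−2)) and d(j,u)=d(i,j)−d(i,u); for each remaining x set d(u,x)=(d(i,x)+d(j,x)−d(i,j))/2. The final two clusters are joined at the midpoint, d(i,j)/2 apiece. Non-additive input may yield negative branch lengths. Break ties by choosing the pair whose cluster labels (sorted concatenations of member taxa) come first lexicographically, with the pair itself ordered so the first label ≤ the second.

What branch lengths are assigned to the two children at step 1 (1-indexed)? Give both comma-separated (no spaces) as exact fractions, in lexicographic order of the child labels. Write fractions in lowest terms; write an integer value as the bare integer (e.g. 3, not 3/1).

1,0

1. join K+P (d=1, Q=-56) ⇒ KP; edges |K|=1, |P|=0
  updated: d(A,KP)=13/2, d(G,KP)=14, d(I,KP)=13/2
2. join A+KP (d=13/2, Q=-65/2) ⇒ AKP; edges |A|=9/8, |KP|=43/8
  updated: d(AKP,G)=33/4, d(AKP,I)=3/2
3. join AKP+G (d=33/4, Q=-67/4) ⇒ AGKP; edges |AKP|=11/8, |G|=55/8
  updated: d(AGKP,I)=1/8
4. join AGKP+I (d=1/8) ⇒ AGIKP; edges |AGKP|=1/16, |I|=1/16
final tree: (((A:9/8,(K:1,P:0):43/8):11/8,G:55/8):1/16,I:1/16)
total length: 127/8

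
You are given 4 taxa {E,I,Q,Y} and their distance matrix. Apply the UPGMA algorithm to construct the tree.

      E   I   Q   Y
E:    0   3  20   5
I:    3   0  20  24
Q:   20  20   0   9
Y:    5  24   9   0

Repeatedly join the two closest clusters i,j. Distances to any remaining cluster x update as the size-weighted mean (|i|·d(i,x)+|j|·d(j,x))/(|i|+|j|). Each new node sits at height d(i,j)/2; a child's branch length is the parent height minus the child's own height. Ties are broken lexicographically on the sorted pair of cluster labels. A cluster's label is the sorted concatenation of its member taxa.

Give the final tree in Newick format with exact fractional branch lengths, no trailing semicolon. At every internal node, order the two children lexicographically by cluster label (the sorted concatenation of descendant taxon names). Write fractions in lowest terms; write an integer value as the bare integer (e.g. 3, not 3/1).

((E:3/2,I:3/2):57/8,(Q:9/2,Y:9/2):33/8)

iteration 1: select E,I (d=3); attach at lengths (3/2, 3/2); label the merged cluster EI
  updated: d(EI,Q)=20, d(EI,Y)=29/2
iteration 2: select Q,Y (d=9); attach at lengths (9/2, 9/2); label the merged cluster QY
  updated: d(EI,QY)=69/4
iteration 3: select EI,QY (d=69/4); attach at lengths (57/8, 33/8); label the merged cluster EIQY
final tree: ((E:3/2,I:3/2):57/8,(Q:9/2,Y:9/2):33/8)
total length: 93/4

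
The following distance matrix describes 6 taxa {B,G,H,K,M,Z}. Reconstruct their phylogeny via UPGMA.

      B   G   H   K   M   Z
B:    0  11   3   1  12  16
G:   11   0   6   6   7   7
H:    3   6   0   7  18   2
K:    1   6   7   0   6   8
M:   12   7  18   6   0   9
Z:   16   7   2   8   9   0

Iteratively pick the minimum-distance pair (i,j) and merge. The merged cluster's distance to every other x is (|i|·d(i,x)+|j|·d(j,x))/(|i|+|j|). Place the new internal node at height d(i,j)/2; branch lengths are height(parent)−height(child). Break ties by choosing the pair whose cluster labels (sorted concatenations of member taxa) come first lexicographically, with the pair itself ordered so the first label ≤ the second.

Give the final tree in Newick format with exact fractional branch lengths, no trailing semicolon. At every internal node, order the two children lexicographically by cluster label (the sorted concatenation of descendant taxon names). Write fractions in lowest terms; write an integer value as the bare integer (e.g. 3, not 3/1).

step 1: merge (B,K) at d=1; branch lengths B→1/2, K→1/2; new cluster BK
  updated: d(BK,G)=17/2, d(BK,H)=5, d(BK,M)=9, d(BK,Z)=12
step 2: merge (H,Z) at d=2; branch lengths H→1, Z→1; new cluster HZ
  updated: d(BK,HZ)=17/2, d(G,HZ)=13/2, d(HZ,M)=27/2
step 3: merge (G,HZ) at d=13/2; branch lengths G→13/4, HZ→9/4; new cluster GHZ
  updated: d(BK,GHZ)=17/2, d(GHZ,M)=34/3
step 4: merge (BK,GHZ) at d=17/2; branch lengths BK→15/4, GHZ→1; new cluster BGHKZ
  updated: d(BGHKZ,M)=52/5
step 5: merge (BGHKZ,M) at d=52/5; branch lengths BGHKZ→19/20, M→26/5; new cluster BGHKMZ
final tree: (((B:1/2,K:1/2):15/4,(G:13/4,(H:1,Z:1):9/4):1):19/20,M:26/5)
total length: 97/5

(((B:1/2,K:1/2):15/4,(G:13/4,(H:1,Z:1):9/4):1):19/20,M:26/5)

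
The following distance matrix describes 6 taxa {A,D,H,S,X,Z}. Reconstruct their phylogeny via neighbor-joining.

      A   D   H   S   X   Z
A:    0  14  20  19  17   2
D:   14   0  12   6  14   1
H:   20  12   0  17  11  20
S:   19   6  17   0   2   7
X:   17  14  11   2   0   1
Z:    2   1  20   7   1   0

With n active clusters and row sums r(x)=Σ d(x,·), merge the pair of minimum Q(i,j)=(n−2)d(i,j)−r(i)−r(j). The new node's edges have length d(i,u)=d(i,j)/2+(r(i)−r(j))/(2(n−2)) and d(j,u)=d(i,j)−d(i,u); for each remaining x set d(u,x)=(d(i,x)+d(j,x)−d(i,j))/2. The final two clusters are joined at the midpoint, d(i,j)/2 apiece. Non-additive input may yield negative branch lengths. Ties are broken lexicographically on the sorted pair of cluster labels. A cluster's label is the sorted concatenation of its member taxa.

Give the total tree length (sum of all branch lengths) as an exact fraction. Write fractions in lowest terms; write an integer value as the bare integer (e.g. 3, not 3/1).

step 1: merge (A,Z) at d=2, Q=-95; branch lengths A→49/8, Z→-33/8; new cluster AZ
  updated: d(AZ,D)=13/2, d(AZ,H)=19, d(AZ,S)=12, d(AZ,X)=8
step 2: merge (S,X) at d=2, Q=-66; branch lengths S→4/3, X→2/3; new cluster SX
  updated: d(AZ,SX)=9, d(D,SX)=9, d(H,SX)=13
step 3: merge (AZ,D) at d=13/2, Q=-49; branch lengths AZ→5, D→3/2; new cluster ADZ
  updated: d(ADZ,H)=49/4, d(ADZ,SX)=23/4
step 4: merge (ADZ,H) at d=49/4, Q=-31; branch lengths ADZ→5/2, H→39/4; new cluster ADHZ
  updated: d(ADHZ,SX)=13/4
step 5: merge (ADHZ,SX) at d=13/4; branch lengths ADHZ→13/8, SX→13/8; new cluster ADHSXZ
final tree: ((((A:49/8,Z:-33/8):5,D:3/2):5/2,H:39/4):13/8,(S:4/3,X:2/3):13/8)
total length: 26

26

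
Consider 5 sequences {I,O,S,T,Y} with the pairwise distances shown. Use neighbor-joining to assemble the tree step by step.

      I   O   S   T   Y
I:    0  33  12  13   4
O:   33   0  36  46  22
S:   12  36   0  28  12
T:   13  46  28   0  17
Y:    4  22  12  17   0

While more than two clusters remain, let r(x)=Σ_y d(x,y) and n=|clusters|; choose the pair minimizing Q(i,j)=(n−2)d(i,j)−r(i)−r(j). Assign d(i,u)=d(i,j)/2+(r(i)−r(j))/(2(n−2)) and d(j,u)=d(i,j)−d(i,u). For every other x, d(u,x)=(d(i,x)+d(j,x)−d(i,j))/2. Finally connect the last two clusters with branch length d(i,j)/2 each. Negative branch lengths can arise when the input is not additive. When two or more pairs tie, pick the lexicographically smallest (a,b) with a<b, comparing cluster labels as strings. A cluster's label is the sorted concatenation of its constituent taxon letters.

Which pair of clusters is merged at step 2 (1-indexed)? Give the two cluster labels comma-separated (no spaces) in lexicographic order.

IT,S

iteration 1: select I,T (d=13, Q=-127); attach at lengths (-1/2, 27/2); label the merged cluster IT
  updated: d(IT,O)=33, d(IT,S)=27/2, d(IT,Y)=4
iteration 2: select IT,S (d=27/2, Q=-85); attach at lengths (4, 19/2); label the merged cluster IST
  updated: d(IST,O)=111/4, d(IST,Y)=5/4
iteration 3: select IST,O (d=111/4, Q=-51); attach at lengths (7/2, 97/4); label the merged cluster IOST
  updated: d(IOST,Y)=-9/4
iteration 4: select IOST,Y (d=-9/4); attach at lengths (-9/8, -9/8); label the merged cluster IOSTY
final tree: ((((I:-1/2,T:27/2):4,S:19/2):7/2,O:97/4):-9/8,Y:-9/8)
total length: 52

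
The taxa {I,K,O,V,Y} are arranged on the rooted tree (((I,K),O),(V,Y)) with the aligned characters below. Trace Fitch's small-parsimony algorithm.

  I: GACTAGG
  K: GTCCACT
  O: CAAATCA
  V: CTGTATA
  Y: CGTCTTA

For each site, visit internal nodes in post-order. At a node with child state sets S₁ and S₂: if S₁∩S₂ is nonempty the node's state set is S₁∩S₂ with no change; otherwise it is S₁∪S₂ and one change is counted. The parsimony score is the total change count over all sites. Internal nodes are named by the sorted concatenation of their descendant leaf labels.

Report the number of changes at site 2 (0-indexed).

3

IK@0: {G} ∩ {G} = {G} (intersection, +0)
IKO@0: {G} ∪ {C} = {C,G} (union, +1)
VY@0: {C} ∩ {C} = {C} (intersection, +0)
IKOVY@0: {C,G} ∩ {C} = {C} (intersection, +0)
IK@1: {A} ∪ {T} = {A,T} (union, +1)
IKO@1: {A,T} ∩ {A} = {A} (intersection, +0)
VY@1: {T} ∪ {G} = {G,T} (union, +1)
IKOVY@1: {A} ∪ {G,T} = {A,G,T} (union, +1)
IK@2: {C} ∩ {C} = {C} (intersection, +0)
IKO@2: {C} ∪ {A} = {A,C} (union, +1)
VY@2: {G} ∪ {T} = {G,T} (union, +1)
IKOVY@2: {A,C} ∪ {G,T} = {A,C,G,T} (union, +1)
IK@3: {T} ∪ {C} = {C,T} (union, +1)
IKO@3: {C,T} ∪ {A} = {A,C,T} (union, +1)
VY@3: {T} ∪ {C} = {C,T} (union, +1)
IKOVY@3: {A,C,T} ∩ {C,T} = {C,T} (intersection, +0)
IK@4: {A} ∩ {A} = {A} (intersection, +0)
IKO@4: {A} ∪ {T} = {A,T} (union, +1)
VY@4: {A} ∪ {T} = {A,T} (union, +1)
IKOVY@4: {A,T} ∩ {A,T} = {A,T} (intersection, +0)
IK@5: {G} ∪ {C} = {C,G} (union, +1)
IKO@5: {C,G} ∩ {C} = {C} (intersection, +0)
VY@5: {T} ∩ {T} = {T} (intersection, +0)
IKOVY@5: {C} ∪ {T} = {C,T} (union, +1)
IK@6: {G} ∪ {T} = {G,T} (union, +1)
IKO@6: {G,T} ∪ {A} = {A,G,T} (union, +1)
VY@6: {A} ∩ {A} = {A} (intersection, +0)
IKOVY@6: {A,G,T} ∩ {A} = {A} (intersection, +0)
per-site changes: [1, 3, 3, 3, 2, 2, 2]; total = 16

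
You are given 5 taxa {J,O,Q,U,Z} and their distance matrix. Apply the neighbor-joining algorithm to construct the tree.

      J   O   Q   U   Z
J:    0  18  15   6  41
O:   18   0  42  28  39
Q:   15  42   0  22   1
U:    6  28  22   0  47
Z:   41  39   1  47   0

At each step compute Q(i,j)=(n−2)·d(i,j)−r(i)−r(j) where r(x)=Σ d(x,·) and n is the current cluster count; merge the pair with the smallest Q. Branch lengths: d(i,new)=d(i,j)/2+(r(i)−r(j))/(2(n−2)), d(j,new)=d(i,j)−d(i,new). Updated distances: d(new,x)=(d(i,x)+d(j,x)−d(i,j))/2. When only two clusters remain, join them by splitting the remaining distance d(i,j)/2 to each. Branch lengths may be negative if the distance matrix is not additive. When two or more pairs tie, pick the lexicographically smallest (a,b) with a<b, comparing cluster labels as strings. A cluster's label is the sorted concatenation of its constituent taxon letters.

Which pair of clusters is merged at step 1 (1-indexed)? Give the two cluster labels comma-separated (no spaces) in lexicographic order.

step 1: merge (Q,Z) at d=1, Q=-205; branch lengths Q→-15/2, Z→17/2; new cluster QZ
  updated: d(J,QZ)=55/2, d(O,QZ)=40, d(QZ,U)=34
step 2: merge (J,U) at d=6, Q=-215/2; branch lengths J→-9/8, U→57/8; new cluster JU
  updated: d(JU,O)=20, d(JU,QZ)=111/4
step 3: merge (JU,O) at d=20, Q=-351/4; branch lengths JU→31/8, O→129/8; new cluster JOU
  updated: d(JOU,QZ)=191/8
step 4: merge (JOU,QZ) at d=191/8; branch lengths JOU→191/16, QZ→191/16; new cluster JOQUZ
final tree: (((J:-9/8,U:57/8):31/8,O:129/8):191/16,(Q:-15/2,Z:17/2):191/16)
total length: 407/8

Q,Z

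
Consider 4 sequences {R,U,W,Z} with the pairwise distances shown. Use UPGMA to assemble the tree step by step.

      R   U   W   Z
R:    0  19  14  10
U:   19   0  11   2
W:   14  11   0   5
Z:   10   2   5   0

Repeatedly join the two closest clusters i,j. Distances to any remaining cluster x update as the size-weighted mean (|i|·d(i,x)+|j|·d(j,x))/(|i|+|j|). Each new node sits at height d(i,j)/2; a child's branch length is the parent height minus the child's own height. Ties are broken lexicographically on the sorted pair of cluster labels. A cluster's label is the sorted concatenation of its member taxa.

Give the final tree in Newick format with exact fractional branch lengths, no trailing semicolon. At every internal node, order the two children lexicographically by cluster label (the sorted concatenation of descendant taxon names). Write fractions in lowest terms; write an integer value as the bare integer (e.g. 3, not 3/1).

iteration 1: select U,Z (d=2); attach at lengths (1, 1); label the merged cluster UZ
  updated: d(R,UZ)=29/2, d(UZ,W)=8
iteration 2: select UZ,W (d=8); attach at lengths (3, 4); label the merged cluster UWZ
  updated: d(R,UWZ)=43/3
iteration 3: select R,UWZ (d=43/3); attach at lengths (43/6, 19/6); label the merged cluster RUWZ
final tree: (R:43/6,((U:1,Z:1):3,W:4):19/6)
total length: 58/3

(R:43/6,((U:1,Z:1):3,W:4):19/6)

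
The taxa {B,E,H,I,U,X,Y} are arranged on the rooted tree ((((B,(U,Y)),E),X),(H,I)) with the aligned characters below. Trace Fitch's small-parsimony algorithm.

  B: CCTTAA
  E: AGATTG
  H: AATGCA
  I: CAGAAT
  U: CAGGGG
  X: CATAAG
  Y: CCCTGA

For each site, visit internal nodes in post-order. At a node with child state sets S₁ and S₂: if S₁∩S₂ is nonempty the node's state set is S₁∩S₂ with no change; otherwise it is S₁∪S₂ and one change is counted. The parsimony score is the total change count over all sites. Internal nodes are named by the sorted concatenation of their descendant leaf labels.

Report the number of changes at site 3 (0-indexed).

3

site 0, node UY: U={C} ∩ Y={C} → {C} (+0)
site 0, node BUY: B={C} ∩ UY={C} → {C} (+0)
site 0, node BEUY: BUY={C} ∪ E={A} → {A,C} (+1)
site 0, node BEUXY: BEUY={A,C} ∩ X={C} → {C} (+0)
site 0, node HI: H={A} ∪ I={C} → {A,C} (+1)
site 0, node BEHIUXY: BEUXY={C} ∩ HI={A,C} → {C} (+0)
site 1, node UY: U={A} ∪ Y={C} → {A,C} (+1)
site 1, node BUY: B={C} ∩ UY={A,C} → {C} (+0)
site 1, node BEUY: BUY={C} ∪ E={G} → {C,G} (+1)
site 1, node BEUXY: BEUY={C,G} ∪ X={A} → {A,C,G} (+1)
site 1, node HI: H={A} ∩ I={A} → {A} (+0)
site 1, node BEHIUXY: BEUXY={A,C,G} ∩ HI={A} → {A} (+0)
site 2, node UY: U={G} ∪ Y={C} → {C,G} (+1)
site 2, node BUY: B={T} ∪ UY={C,G} → {C,G,T} (+1)
site 2, node BEUY: BUY={C,G,T} ∪ E={A} → {A,C,G,T} (+1)
site 2, node BEUXY: BEUY={A,C,G,T} ∩ X={T} → {T} (+0)
site 2, node HI: H={T} ∪ I={G} → {G,T} (+1)
site 2, node BEHIUXY: BEUXY={T} ∩ HI={G,T} → {T} (+0)
site 3, node UY: U={G} ∪ Y={T} → {G,T} (+1)
site 3, node BUY: B={T} ∩ UY={G,T} → {T} (+0)
site 3, node BEUY: BUY={T} ∩ E={T} → {T} (+0)
site 3, node BEUXY: BEUY={T} ∪ X={A} → {A,T} (+1)
site 3, node HI: H={G} ∪ I={A} → {A,G} (+1)
site 3, node BEHIUXY: BEUXY={A,T} ∩ HI={A,G} → {A} (+0)
site 4, node UY: U={G} ∩ Y={G} → {G} (+0)
site 4, node BUY: B={A} ∪ UY={G} → {A,G} (+1)
site 4, node BEUY: BUY={A,G} ∪ E={T} → {A,G,T} (+1)
site 4, node BEUXY: BEUY={A,G,T} ∩ X={A} → {A} (+0)
site 4, node HI: H={C} ∪ I={A} → {A,C} (+1)
site 4, node BEHIUXY: BEUXY={A} ∩ HI={A,C} → {A} (+0)
site 5, node UY: U={G} ∪ Y={A} → {A,G} (+1)
site 5, node BUY: B={A} ∩ UY={A,G} → {A} (+0)
site 5, node BEUY: BUY={A} ∪ E={G} → {A,G} (+1)
site 5, node BEUXY: BEUY={A,G} ∩ X={G} → {G} (+0)
site 5, node HI: H={A} ∪ I={T} → {A,T} (+1)
site 5, node BEHIUXY: BEUXY={G} ∪ HI={A,T} → {A,G,T} (+1)
per-site changes: [2, 3, 4, 3, 3, 4]; total = 19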